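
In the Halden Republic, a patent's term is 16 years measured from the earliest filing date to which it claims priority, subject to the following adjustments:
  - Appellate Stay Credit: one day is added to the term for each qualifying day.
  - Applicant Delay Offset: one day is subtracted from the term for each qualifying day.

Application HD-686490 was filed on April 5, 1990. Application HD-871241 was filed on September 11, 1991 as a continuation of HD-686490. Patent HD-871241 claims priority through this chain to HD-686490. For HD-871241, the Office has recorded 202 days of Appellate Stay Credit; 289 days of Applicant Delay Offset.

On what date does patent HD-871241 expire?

Earliest priority filing: 5 April 1990.
Base term: 5 April 1990 + 16 years → 5 April 2006.
Appellate Stay Credit: +202 days → 24 October 2006.
Applicant Delay Offset: −289 days → 8 January 2006.

2006-01-08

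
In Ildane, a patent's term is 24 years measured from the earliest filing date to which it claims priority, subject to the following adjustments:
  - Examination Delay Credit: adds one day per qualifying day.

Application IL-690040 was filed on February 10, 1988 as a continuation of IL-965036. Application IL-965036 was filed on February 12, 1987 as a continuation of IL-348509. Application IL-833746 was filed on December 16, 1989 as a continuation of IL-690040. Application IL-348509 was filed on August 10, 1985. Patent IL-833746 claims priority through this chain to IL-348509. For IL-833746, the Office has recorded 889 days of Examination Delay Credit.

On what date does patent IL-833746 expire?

January 16, 2012

Earliest priority filing: 10 August 1985.
Base term: 10 August 1985 + 24 years → 10 August 2009.
Examination Delay Credit: +889 days → 16 January 2012.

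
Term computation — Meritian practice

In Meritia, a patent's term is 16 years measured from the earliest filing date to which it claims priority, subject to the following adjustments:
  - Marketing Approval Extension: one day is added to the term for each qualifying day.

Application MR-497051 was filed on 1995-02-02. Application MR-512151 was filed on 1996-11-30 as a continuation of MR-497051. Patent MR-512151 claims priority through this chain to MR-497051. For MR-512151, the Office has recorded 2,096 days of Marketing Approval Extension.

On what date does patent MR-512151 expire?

Earliest priority filing: 2 February 1995.
Base term: 2 February 1995 + 16 years → 2 February 2011.
Marketing Approval Extension: +2096 days → 29 October 2016.

October 29, 2016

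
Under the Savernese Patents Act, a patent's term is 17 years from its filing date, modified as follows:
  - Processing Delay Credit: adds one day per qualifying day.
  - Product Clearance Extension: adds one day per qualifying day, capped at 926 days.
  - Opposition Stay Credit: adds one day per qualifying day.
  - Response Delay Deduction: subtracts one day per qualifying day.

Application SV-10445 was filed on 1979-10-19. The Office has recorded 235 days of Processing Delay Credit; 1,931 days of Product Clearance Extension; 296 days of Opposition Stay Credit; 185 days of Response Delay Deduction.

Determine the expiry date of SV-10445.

Base term: filing date + 17 years → 19 October 1996.
Processing Delay Credit: +235 days → 11 June 1997.
Product Clearance Extension: 1931 days claimed exceeds the 926-day cap, so +926 days → 24 December 1999.
Opposition Stay Credit: +296 days → 15 October 2000.
Response Delay Deduction: −185 days → 13 April 2000.

April 13, 2000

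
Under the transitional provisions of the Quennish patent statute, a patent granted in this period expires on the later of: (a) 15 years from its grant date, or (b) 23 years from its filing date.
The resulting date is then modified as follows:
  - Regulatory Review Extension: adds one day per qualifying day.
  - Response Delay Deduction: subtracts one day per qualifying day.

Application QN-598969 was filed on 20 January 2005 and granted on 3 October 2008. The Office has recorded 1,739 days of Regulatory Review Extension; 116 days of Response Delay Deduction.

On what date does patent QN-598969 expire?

(a) grant + 15 years → 3 October 2023.
(b) filing + 23 years → 20 January 2028.
Later of the two: 20 January 2028.
Regulatory Review Extension: +1739 days → 24 October 2032.
Response Delay Deduction: −116 days → 30 June 2032.

June 30, 2032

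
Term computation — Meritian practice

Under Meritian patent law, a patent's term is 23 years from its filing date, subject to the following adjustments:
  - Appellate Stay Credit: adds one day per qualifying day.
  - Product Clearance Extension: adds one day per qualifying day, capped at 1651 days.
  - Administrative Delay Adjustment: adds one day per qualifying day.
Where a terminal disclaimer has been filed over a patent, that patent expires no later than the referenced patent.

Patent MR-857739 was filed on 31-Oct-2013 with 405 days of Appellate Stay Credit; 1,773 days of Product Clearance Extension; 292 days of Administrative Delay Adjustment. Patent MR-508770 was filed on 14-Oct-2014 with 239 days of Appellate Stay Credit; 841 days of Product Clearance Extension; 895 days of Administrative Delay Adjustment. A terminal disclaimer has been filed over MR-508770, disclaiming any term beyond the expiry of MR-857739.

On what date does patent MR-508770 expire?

Natural term of MR-508770:
  Base: filing + 23 years → 14 October 2037.
  Appellate Stay Credit: +239 days → 10 June 2038.
  Product Clearance Extension: 841 days (within the 1651-day cap) → +841 days → 28 September 2040.
  Administrative Delay Adjustment: +895 days → 12 March 2043.
Expiry of referenced patent MR-857739:
  Base: filing + 23 years → 31 October 2036.
  Appellate Stay Credit: +405 days → 10 December 2037.
  Product Clearance Extension: 1773 days claimed exceeds the 1651-day cap, so +1651 days → 18 June 2042.
  Administrative Delay Adjustment: +292 days → 6 April 2043.
Terminal disclaimer: MR-508770 expires on the earlier of 12 March 2043 and 6 April 2043.

2043-03-12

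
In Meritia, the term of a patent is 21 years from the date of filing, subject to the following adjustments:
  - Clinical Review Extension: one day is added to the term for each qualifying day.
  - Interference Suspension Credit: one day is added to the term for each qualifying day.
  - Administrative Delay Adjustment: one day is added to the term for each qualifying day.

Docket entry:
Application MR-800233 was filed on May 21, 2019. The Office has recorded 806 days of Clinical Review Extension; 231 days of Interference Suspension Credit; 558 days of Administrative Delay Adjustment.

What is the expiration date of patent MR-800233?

2044-10-02

Base term: filing date + 21 years → 21 May 2040.
Clinical Review Extension: +806 days → 5 August 2042.
Interference Suspension Credit: +231 days → 24 March 2043.
Administrative Delay Adjustment: +558 days → 2 October 2044.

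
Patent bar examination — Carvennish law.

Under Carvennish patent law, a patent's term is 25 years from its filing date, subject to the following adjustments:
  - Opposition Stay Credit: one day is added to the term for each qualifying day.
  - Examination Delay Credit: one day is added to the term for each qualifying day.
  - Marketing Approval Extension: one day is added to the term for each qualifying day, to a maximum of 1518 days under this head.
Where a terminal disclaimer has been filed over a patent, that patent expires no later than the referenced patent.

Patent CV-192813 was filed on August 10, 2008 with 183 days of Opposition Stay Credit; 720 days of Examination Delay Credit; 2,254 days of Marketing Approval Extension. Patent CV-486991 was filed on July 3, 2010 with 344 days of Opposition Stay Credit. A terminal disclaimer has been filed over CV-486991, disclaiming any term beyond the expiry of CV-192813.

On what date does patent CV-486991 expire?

2036-06-11

Natural term of CV-486991:
  Base: filing + 25 years → 3 July 2035.
  Opposition Stay Credit: +344 days → 11 June 2036.
Expiry of referenced patent CV-192813:
  Base: filing + 25 years → 10 August 2033.
  Opposition Stay Credit: +183 days → 9 February 2034.
  Examination Delay Credit: +720 days → 30 January 2036.
  Marketing Approval Extension: 2254 days claimed exceeds the 1518-day cap, so +1518 days → 27 March 2040.
Terminal disclaimer: CV-486991 expires on the earlier of 11 June 2036 and 27 March 2040.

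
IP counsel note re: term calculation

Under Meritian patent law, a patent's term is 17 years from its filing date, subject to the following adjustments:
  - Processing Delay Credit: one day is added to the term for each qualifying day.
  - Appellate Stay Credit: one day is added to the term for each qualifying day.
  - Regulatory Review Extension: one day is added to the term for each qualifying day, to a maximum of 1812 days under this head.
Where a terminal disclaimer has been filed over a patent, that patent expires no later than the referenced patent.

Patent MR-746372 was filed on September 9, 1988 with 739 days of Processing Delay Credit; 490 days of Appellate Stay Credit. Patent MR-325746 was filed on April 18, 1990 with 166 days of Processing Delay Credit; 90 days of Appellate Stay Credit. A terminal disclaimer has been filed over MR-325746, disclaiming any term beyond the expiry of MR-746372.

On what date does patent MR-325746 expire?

Natural term of MR-325746:
  Base: filing + 17 years → 18 April 2007.
  Processing Delay Credit: +166 days → 1 October 2007.
  Appellate Stay Credit: +90 days → 30 December 2007.
Expiry of referenced patent MR-746372:
  Base: filing + 17 years → 9 September 2005.
  Processing Delay Credit: +739 days → 18 September 2007.
  Appellate Stay Credit: +490 days → 20 January 2009.
Terminal disclaimer: MR-325746 expires on the earlier of 30 December 2007 and 20 January 2009.

2007-12-30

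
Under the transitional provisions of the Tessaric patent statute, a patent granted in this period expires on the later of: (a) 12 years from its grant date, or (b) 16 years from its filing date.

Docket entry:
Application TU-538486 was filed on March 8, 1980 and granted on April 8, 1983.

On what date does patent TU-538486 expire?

(a) grant + 12 years → 8 April 1995.
(b) filing + 16 years → 8 March 1996.
Later of the two: 8 March 1996.

1996-03-08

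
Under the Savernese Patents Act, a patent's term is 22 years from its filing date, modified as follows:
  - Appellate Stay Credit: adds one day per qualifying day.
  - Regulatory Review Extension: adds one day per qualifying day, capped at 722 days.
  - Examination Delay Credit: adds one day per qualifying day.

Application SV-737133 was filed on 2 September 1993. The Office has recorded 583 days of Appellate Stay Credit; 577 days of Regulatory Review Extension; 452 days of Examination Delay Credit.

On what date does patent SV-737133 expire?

2020-01-31

Base term: filing date + 22 years → 2 September 2015.
Appellate Stay Credit: +583 days → 7 April 2017.
Regulatory Review Extension: 577 days (within the 722-day cap) → +577 days → 5 November 2018.
Examination Delay Credit: +452 days → 31 January 2020.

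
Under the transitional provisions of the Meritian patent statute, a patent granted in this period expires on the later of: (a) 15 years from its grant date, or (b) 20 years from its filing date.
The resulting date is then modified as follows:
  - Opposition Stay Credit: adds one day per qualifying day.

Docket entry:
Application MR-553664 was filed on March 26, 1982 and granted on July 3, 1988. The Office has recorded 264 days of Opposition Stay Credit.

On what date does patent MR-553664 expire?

(a) grant + 15 years → 3 July 2003.
(b) filing + 20 years → 26 March 2002.
Later of the two: 3 July 2003.
Opposition Stay Credit: +264 days → 23 March 2004.

March 23, 2004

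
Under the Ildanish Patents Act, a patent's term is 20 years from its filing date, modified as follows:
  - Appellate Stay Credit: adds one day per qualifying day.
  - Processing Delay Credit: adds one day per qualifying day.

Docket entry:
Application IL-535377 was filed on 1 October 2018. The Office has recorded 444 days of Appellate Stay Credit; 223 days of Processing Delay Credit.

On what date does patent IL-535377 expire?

Base term: filing date + 20 years → 1 October 2038.
Appellate Stay Credit: +444 days → 19 December 2039.
Processing Delay Credit: +223 days → 29 July 2040.

July 29, 2040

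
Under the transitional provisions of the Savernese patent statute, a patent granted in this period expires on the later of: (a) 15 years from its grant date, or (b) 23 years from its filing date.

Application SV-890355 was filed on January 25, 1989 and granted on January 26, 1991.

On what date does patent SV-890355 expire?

(a) grant + 15 years → 26 January 2006.
(b) filing + 23 years → 25 January 2012.
Later of the two: 25 January 2012.

January 25, 2012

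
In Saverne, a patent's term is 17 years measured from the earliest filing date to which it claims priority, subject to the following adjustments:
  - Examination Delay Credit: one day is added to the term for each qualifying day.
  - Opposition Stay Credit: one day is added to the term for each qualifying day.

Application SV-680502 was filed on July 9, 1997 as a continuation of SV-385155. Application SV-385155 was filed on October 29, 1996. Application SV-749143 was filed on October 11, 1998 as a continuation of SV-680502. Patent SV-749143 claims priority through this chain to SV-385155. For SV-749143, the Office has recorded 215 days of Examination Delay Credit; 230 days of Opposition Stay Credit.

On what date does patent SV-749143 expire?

Earliest priority filing: 29 October 1996.
Base term: 29 October 1996 + 17 years → 29 October 2013.
Examination Delay Credit: +215 days → 1 June 2014.
Opposition Stay Credit: +230 days → 17 January 2015.

2015-01-17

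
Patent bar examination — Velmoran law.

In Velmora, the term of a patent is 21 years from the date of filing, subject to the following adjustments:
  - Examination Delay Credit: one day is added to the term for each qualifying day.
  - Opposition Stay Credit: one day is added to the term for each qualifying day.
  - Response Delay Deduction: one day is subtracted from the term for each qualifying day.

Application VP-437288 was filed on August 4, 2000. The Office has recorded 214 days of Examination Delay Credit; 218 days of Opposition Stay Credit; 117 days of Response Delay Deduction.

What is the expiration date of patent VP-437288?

June 15, 2022

Base term: filing date + 21 years → 4 August 2021.
Examination Delay Credit: +214 days → 6 March 2022.
Opposition Stay Credit: +218 days → 10 October 2022.
Response Delay Deduction: −117 days → 15 June 2022.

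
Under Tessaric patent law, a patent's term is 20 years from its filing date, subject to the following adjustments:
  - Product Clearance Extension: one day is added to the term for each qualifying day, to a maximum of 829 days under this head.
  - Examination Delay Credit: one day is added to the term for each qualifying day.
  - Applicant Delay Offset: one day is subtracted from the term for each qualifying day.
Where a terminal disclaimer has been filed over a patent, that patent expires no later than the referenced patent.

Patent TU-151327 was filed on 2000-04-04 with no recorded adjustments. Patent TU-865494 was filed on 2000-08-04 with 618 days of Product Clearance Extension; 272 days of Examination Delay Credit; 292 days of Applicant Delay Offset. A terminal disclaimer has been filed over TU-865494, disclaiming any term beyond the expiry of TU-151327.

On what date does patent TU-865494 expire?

Natural term of TU-865494:
  Base: filing + 20 years → 4 August 2020.
  Product Clearance Extension: 618 days (within the 829-day cap) → +618 days → 14 April 2022.
  Examination Delay Credit: +272 days → 11 January 2023.
  Applicant Delay Offset: −292 days → 25 March 2022.
Expiry of referenced patent TU-151327:
  Base: filing + 20 years → 4 April 2020.
Terminal disclaimer: TU-865494 expires on the earlier of 25 March 2022 and 4 April 2020.

2020-04-04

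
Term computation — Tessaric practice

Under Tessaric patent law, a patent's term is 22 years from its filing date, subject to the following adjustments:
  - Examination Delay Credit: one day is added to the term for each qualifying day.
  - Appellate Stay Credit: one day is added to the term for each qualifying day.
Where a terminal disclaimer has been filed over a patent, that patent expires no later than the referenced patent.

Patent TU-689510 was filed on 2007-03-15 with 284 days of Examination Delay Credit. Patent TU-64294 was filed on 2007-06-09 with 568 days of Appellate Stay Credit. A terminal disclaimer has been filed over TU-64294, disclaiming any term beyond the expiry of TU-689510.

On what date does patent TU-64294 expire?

2029-12-24

Natural term of TU-64294:
  Base: filing + 22 years → 9 June 2029.
  Appellate Stay Credit: +568 days → 29 December 2030.
Expiry of referenced patent TU-689510:
  Base: filing + 22 years → 15 March 2029.
  Examination Delay Credit: +284 days → 24 December 2029.
Terminal disclaimer: TU-64294 expires on the earlier of 29 December 2030 and 24 December 2029.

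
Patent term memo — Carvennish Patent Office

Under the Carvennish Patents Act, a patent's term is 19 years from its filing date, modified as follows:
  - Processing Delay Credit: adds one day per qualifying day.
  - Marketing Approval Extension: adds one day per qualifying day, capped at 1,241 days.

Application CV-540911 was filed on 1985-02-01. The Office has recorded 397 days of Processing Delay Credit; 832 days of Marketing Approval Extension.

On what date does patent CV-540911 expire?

2007-06-14

Base term: filing date + 19 years → 1 February 2004.
Processing Delay Credit: +397 days → 4 March 2005.
Marketing Approval Extension: 832 days (within the 1241-day cap) → +832 days → 14 June 2007.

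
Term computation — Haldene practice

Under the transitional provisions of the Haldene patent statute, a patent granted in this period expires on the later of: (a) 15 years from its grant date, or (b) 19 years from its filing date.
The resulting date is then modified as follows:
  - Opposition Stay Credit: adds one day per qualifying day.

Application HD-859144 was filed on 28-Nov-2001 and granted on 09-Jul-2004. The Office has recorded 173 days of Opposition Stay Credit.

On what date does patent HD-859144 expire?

May 20, 2021

(a) grant + 15 years → 9 July 2019.
(b) filing + 19 years → 28 November 2020.
Later of the two: 28 November 2020.
Opposition Stay Credit: +173 days → 20 May 2021.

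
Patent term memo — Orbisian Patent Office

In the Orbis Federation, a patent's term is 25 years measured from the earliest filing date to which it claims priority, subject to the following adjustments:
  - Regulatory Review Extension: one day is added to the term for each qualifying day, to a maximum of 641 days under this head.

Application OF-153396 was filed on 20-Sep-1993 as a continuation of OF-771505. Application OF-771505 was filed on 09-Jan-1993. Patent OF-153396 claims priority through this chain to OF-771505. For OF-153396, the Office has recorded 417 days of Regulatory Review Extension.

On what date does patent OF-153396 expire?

Earliest priority filing: 9 January 1993.
Base term: 9 January 1993 + 25 years → 9 January 2018.
Regulatory Review Extension: 417 days (within the 641-day cap) → +417 days → 2 March 2019.

2019-03-02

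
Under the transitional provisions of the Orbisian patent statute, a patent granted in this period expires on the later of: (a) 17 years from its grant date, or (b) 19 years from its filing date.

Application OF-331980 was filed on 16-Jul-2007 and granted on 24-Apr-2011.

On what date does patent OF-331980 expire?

(a) grant + 17 years → 24 April 2028.
(b) filing + 19 years → 16 July 2026.
Later of the two: 24 April 2028.

April 24, 2028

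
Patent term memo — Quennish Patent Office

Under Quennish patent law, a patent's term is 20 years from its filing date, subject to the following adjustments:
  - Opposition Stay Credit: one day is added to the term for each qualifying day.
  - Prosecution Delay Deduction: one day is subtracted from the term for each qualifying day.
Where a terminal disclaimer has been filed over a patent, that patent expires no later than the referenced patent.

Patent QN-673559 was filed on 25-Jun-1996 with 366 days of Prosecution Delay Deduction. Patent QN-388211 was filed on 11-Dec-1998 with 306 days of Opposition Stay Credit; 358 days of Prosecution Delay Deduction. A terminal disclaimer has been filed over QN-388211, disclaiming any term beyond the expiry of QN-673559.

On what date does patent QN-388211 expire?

Natural term of QN-388211:
  Base: filing + 20 years → 11 December 2018.
  Opposition Stay Credit: +306 days → 13 October 2019.
  Prosecution Delay Deduction: −358 days → 20 October 2018.
Expiry of referenced patent QN-673559:
  Base: filing + 20 years → 25 June 2016.
  Prosecution Delay Deduction: −366 days → 25 June 2015.
Terminal disclaimer: QN-388211 expires on the earlier of 20 October 2018 and 25 June 2015.

June 25, 2015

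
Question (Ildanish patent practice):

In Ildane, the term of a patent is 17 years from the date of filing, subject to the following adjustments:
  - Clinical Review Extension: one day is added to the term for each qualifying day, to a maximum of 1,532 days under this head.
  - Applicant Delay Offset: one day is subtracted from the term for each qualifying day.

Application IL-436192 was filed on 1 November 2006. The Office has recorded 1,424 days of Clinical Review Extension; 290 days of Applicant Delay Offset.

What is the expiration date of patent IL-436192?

2026-12-09

Base term: filing date + 17 years → 1 November 2023.
Clinical Review Extension: 1424 days (within the 1532-day cap) → +1424 days → 25 September 2027.
Applicant Delay Offset: −290 days → 9 December 2026.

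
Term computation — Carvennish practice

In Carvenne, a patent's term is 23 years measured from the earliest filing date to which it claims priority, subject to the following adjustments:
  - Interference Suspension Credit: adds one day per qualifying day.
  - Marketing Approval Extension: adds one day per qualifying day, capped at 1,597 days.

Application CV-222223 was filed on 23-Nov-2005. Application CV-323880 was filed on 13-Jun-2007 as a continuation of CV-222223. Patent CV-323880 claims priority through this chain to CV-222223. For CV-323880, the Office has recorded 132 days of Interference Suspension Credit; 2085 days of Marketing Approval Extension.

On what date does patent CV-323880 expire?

August 18, 2033

Earliest priority filing: 23 November 2005.
Base term: 23 November 2005 + 23 years → 23 November 2028.
Interference Suspension Credit: +132 days → 4 April 2029.
Marketing Approval Extension: 2085 days claimed exceeds the 1597-day cap, so +1597 days → 18 August 2033.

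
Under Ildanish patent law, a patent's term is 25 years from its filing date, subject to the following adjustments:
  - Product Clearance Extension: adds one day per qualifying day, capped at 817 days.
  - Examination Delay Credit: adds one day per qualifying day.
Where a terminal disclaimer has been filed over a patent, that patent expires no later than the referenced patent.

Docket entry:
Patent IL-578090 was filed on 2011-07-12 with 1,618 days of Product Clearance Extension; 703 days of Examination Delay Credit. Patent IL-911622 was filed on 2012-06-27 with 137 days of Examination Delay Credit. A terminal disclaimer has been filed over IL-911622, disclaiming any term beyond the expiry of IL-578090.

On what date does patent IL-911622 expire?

November 11, 2037

Natural term of IL-911622:
  Base: filing + 25 years → 27 June 2037.
  Examination Delay Credit: +137 days → 11 November 2037.
Expiry of referenced patent IL-578090:
  Base: filing + 25 years → 12 July 2036.
  Product Clearance Extension: 1618 days claimed exceeds the 817-day cap, so +817 days → 7 October 2038.
  Examination Delay Credit: +703 days → 9 September 2040.
Terminal disclaimer: IL-911622 expires on the earlier of 11 November 2037 and 9 September 2040.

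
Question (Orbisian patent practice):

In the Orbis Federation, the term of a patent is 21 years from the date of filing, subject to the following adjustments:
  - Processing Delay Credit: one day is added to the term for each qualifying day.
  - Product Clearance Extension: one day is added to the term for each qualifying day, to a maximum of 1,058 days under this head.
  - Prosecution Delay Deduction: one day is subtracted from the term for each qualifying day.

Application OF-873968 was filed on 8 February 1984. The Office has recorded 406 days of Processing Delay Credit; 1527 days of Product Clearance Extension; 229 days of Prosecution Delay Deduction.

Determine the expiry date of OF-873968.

Base term: filing date + 21 years → 8 February 2005.
Processing Delay Credit: +406 days → 21 March 2006.
Product Clearance Extension: 1527 days claimed exceeds the 1058-day cap, so +1058 days → 11 February 2009.
Prosecution Delay Deduction: −229 days → 27 June 2008.

June 27, 2008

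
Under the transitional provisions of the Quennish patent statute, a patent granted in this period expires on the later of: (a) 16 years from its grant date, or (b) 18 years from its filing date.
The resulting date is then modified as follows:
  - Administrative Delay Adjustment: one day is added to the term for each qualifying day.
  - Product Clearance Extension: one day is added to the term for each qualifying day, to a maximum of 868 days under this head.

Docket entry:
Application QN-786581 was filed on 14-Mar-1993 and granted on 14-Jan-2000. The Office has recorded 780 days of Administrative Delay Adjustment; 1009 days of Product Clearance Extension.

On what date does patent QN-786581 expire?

July 19, 2020

(a) grant + 16 years → 14 January 2016.
(b) filing + 18 years → 14 March 2011.
Later of the two: 14 January 2016.
Administrative Delay Adjustment: +780 days → 4 March 2018.
Product Clearance Extension: 1009 days claimed exceeds the 868-day cap, so +868 days → 19 July 2020.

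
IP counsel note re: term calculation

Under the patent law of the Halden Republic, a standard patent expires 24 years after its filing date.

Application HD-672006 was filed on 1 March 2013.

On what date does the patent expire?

March 1, 2037

Filing date + 24 years → 1 March 2037.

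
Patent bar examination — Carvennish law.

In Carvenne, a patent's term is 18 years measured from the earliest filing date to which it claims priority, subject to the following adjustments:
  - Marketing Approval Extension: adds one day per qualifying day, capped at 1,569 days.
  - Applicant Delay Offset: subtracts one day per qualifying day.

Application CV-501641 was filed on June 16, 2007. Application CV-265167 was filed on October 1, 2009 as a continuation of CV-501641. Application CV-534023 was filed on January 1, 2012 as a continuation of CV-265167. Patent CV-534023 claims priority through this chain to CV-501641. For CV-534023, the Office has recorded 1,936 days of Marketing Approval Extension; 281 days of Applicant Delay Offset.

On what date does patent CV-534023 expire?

2028-12-25

Earliest priority filing: 16 June 2007.
Base term: 16 June 2007 + 18 years → 16 June 2025.
Marketing Approval Extension: 1936 days claimed exceeds the 1569-day cap, so +1569 days → 2 October 2029.
Applicant Delay Offset: −281 days → 25 December 2028.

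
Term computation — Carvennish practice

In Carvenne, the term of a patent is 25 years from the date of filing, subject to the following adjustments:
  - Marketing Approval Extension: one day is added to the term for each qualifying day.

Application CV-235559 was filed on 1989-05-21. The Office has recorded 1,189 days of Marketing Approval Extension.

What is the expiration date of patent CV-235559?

Base term: filing date + 25 years → 21 May 2014.
Marketing Approval Extension: +1189 days → 22 August 2017.

2017-08-22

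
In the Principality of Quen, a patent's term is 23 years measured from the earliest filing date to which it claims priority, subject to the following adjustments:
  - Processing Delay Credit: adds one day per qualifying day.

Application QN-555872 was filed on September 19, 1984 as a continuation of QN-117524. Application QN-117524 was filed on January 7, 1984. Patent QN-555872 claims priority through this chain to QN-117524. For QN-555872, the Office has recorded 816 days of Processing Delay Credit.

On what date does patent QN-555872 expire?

April 2, 2009

Earliest priority filing: 7 January 1984.
Base term: 7 January 1984 + 23 years → 7 January 2007.
Processing Delay Credit: +816 days → 2 April 2009.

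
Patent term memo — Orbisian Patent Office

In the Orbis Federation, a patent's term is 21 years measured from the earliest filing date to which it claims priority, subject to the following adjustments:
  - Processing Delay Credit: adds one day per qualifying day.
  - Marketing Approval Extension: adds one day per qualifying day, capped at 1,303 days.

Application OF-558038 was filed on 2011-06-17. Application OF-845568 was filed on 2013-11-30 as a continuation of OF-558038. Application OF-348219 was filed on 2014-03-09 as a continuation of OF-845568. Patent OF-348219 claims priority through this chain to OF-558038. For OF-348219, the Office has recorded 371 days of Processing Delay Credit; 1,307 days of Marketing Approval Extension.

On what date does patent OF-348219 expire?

2037-01-16

Earliest priority filing: 17 June 2011.
Base term: 17 June 2011 + 21 years → 17 June 2032.
Processing Delay Credit: +371 days → 23 June 2033.
Marketing Approval Extension: 1307 days claimed exceeds the 1303-day cap, so +1303 days → 16 January 2037.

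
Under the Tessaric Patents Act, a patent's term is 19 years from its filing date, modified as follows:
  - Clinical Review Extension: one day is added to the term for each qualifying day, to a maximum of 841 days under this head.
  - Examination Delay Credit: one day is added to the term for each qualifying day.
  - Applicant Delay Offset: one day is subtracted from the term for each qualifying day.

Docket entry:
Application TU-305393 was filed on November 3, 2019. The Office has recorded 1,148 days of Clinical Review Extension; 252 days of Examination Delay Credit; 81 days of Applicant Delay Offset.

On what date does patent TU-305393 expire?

August 11, 2041

Base term: filing date + 19 years → 3 November 2038.
Clinical Review Extension: 1148 days claimed exceeds the 841-day cap, so +841 days → 21 February 2041.
Examination Delay Credit: +252 days → 31 October 2041.
Applicant Delay Offset: −81 days → 11 August 2041.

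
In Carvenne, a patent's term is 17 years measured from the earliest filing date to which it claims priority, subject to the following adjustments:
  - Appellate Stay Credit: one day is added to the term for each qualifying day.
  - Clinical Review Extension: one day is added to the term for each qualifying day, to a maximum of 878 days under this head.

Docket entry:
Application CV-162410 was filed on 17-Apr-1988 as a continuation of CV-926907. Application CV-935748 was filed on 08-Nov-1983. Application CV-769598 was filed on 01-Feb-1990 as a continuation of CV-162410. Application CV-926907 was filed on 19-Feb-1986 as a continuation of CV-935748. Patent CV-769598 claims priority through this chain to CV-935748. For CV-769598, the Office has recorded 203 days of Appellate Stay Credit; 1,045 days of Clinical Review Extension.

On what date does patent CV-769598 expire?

October 25, 2003

Earliest priority filing: 8 November 1983.
Base term: 8 November 1983 + 17 years → 8 November 2000.
Appellate Stay Credit: +203 days → 30 May 2001.
Clinical Review Extension: 1045 days claimed exceeds the 878-day cap, so +878 days → 25 October 2003.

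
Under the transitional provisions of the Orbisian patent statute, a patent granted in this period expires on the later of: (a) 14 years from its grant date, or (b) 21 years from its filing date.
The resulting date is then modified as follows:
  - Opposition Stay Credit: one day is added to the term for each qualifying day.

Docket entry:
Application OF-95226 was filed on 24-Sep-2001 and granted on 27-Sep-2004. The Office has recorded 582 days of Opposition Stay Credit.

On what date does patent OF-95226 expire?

April 28, 2024

(a) grant + 14 years → 27 September 2018.
(b) filing + 21 years → 24 September 2022.
Later of the two: 24 September 2022.
Opposition Stay Credit: +582 days → 28 April 2024.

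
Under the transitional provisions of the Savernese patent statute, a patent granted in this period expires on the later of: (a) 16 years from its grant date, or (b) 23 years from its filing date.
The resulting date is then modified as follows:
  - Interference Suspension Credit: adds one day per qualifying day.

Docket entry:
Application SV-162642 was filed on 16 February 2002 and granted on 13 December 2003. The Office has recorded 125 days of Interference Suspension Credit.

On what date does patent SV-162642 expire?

(a) grant + 16 years → 13 December 2019.
(b) filing + 23 years → 16 February 2025.
Later of the two: 16 February 2025.
Interference Suspension Credit: +125 days → 21 June 2025.

June 21, 2025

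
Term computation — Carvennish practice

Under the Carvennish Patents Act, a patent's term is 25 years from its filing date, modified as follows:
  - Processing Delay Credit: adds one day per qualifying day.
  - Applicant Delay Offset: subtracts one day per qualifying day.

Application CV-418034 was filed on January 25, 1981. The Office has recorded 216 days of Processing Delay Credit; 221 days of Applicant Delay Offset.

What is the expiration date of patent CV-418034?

Base term: filing date + 25 years → 25 January 2006.
Processing Delay Credit: +216 days → 29 August 2006.
Applicant Delay Offset: −221 days → 20 January 2006.

January 20, 2006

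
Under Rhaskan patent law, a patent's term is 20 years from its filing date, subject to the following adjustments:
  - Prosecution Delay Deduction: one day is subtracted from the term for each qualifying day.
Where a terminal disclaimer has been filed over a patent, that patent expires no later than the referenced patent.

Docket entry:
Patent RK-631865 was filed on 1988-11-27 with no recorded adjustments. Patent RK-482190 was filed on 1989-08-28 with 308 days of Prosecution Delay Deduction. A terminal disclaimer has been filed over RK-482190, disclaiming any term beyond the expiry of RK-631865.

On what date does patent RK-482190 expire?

Natural term of RK-482190:
  Base: filing + 20 years → 28 August 2009.
  Prosecution Delay Deduction: −308 days → 24 October 2008.
Expiry of referenced patent RK-631865:
  Base: filing + 20 years → 27 November 2008.
Terminal disclaimer: RK-482190 expires on the earlier of 24 October 2008 and 27 November 2008.

October 24, 2008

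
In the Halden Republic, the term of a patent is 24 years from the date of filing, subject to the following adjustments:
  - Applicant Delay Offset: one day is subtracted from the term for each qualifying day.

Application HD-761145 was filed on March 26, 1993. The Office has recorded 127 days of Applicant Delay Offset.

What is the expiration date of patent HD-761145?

Base term: filing date + 24 years → 26 March 2017.
Applicant Delay Offset: −127 days → 19 November 2016.

November 19, 2016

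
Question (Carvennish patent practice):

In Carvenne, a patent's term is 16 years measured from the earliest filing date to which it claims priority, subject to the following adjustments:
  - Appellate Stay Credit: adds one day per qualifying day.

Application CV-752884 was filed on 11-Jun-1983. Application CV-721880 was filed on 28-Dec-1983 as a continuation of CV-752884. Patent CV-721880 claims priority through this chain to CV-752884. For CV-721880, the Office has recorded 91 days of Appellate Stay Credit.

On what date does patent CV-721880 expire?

1999-09-10

Earliest priority filing: 11 June 1983.
Base term: 11 June 1983 + 16 years → 11 June 1999.
Appellate Stay Credit: +91 days → 10 September 1999.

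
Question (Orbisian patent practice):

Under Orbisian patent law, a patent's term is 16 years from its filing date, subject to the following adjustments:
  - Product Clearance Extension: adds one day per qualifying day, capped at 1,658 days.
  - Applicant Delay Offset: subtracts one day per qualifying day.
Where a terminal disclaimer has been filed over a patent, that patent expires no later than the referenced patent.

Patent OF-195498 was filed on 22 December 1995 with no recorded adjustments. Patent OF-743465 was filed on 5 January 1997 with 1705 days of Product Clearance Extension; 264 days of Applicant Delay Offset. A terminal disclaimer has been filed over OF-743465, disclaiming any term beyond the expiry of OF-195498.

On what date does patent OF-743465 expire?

Natural term of OF-743465:
  Base: filing + 16 years → 5 January 2013.
  Product Clearance Extension: 1705 days claimed exceeds the 1658-day cap, so +1658 days → 21 July 2017.
  Applicant Delay Offset: −264 days → 30 October 2016.
Expiry of referenced patent OF-195498:
  Base: filing + 16 years → 22 December 2011.
Terminal disclaimer: OF-743465 expires on the earlier of 30 October 2016 and 22 December 2011.

December 22, 2011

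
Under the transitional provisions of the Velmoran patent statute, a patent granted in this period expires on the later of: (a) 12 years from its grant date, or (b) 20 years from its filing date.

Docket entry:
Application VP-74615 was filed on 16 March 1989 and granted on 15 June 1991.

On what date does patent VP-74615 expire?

(a) grant + 12 years → 15 June 2003.
(b) filing + 20 years → 16 March 2009.
Later of the two: 16 March 2009.

2009-03-16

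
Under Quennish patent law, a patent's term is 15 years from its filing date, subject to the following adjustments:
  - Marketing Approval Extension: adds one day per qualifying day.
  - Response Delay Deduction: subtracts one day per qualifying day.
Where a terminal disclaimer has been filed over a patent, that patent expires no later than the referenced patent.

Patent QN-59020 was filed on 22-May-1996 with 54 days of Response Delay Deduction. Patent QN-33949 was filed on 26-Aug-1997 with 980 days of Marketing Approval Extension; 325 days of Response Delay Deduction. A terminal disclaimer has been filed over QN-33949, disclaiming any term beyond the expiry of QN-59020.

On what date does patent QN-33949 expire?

Natural term of QN-33949:
  Base: filing + 15 years → 26 August 2012.
  Marketing Approval Extension: +980 days → 3 May 2015.
  Response Delay Deduction: −325 days → 12 June 2014.
Expiry of referenced patent QN-59020:
  Base: filing + 15 years → 22 May 2011.
  Response Delay Deduction: −54 days → 29 March 2011.
Terminal disclaimer: QN-33949 expires on the earlier of 12 June 2014 and 29 March 2011.

2011-03-29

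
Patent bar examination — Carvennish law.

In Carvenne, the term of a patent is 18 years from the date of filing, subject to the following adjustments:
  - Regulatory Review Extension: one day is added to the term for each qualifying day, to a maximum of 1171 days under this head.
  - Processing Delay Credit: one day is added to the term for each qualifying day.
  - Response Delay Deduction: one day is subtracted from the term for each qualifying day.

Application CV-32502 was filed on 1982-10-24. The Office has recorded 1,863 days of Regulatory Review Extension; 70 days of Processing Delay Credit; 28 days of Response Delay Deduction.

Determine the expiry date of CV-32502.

February 19, 2004

Base term: filing date + 18 years → 24 October 2000.
Regulatory Review Extension: 1863 days claimed exceeds the 1171-day cap, so +1171 days → 8 January 2004.
Processing Delay Credit: +70 days → 18 March 2004.
Response Delay Deduction: −28 days → 19 February 2004.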